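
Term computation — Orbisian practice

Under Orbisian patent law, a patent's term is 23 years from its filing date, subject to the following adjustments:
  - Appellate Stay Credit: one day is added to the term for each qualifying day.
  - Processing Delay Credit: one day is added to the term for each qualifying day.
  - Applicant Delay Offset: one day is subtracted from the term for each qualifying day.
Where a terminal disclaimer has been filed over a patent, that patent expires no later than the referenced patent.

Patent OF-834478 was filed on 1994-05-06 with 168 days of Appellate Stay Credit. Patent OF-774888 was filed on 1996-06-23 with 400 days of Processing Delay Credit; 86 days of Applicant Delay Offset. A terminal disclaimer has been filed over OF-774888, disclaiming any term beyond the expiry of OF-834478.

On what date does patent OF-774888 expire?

2017-10-21

Natural term of OF-774888:
  Base: filing + 23 years → 23 June 2019.
  Processing Delay Credit: +400 days → 27 July 2020.
  Applicant Delay Offset: −86 days → 2 May 2020.
Expiry of referenced patent OF-834478:
  Base: filing + 23 years → 6 May 2017.
  Appellate Stay Credit: +168 days → 21 October 2017.
Terminal disclaimer: OF-774888 expires on the earlier of 2 May 2020 and 21 October 2017.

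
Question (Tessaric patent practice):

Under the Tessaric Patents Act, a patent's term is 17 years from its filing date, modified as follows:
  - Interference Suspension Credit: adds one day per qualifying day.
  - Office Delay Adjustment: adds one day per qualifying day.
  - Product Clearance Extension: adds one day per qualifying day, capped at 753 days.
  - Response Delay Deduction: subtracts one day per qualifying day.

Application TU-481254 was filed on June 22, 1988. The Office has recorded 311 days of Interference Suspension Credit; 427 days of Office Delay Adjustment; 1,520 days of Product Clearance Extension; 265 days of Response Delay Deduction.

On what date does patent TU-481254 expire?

Base term: filing date + 17 years → 22 June 2005.
Interference Suspension Credit: +311 days → 29 April 2006.
Office Delay Adjustment: +427 days → 30 June 2007.
Product Clearance Extension: 1520 days claimed exceeds the 753-day cap, so +753 days → 22 July 2009.
Response Delay Deduction: −265 days → 30 October 2008.

2008-10-30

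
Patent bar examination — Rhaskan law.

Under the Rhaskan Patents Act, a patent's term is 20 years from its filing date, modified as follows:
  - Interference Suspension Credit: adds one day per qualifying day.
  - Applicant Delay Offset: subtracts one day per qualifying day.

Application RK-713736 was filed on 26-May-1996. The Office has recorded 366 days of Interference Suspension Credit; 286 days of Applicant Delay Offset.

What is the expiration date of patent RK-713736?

Base term: filing date + 20 years → 26 May 2016.
Interference Suspension Credit: +366 days → 27 May 2017.
Applicant Delay Offset: −286 days → 14 August 2016.

2016-08-14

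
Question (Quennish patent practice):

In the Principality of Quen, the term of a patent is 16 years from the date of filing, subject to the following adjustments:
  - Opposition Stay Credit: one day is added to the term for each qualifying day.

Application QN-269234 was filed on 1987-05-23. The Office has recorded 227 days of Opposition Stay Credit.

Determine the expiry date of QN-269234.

Base term: filing date + 16 years → 23 May 2003.
Opposition Stay Credit: +227 days → 5 January 2004.

January 5, 2004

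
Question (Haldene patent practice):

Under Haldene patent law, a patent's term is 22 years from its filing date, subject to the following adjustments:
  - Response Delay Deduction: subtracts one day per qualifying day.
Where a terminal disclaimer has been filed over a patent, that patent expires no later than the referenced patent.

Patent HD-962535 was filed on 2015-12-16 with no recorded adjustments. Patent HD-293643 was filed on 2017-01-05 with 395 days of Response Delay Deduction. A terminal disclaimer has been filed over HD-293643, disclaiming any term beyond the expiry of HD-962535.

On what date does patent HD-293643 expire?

December 6, 2037

Natural term of HD-293643:
  Base: filing + 22 years → 5 January 2039.
  Response Delay Deduction: −395 days → 6 December 2037.
Expiry of referenced patent HD-962535:
  Base: filing + 22 years → 16 December 2037.
Terminal disclaimer: HD-293643 expires on the earlier of 6 December 2037 and 16 December 2037.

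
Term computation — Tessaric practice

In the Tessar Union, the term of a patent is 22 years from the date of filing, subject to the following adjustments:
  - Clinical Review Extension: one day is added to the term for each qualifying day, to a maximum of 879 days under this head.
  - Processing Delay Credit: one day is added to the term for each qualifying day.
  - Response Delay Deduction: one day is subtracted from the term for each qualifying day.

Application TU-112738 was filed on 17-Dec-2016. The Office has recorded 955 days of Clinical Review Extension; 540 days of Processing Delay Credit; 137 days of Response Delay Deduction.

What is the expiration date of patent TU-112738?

Base term: filing date + 22 years → 17 December 2038.
Clinical Review Extension: 955 days claimed exceeds the 879-day cap, so +879 days → 14 May 2041.
Processing Delay Credit: +540 days → 5 November 2042.
Response Delay Deduction: −137 days → 21 June 2042.

2042-06-21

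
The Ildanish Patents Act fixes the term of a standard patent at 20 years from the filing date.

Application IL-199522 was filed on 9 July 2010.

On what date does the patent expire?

2030-07-09

Filing date + 20 years → 9 July 2030.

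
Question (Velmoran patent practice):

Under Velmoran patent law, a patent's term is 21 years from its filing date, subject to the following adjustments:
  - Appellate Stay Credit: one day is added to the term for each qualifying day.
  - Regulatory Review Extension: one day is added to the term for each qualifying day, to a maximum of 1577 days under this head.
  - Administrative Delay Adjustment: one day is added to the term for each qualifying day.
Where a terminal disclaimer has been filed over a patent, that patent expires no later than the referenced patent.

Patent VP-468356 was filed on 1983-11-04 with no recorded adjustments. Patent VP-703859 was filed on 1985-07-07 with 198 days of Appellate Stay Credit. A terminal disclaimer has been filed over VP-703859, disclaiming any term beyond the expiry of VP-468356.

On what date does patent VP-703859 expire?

Natural term of VP-703859:
  Base: filing + 21 years → 7 July 2006.
  Appellate Stay Credit: +198 days → 21 January 2007.
Expiry of referenced patent VP-468356:
  Base: filing + 21 years → 4 November 2004.
Terminal disclaimer: VP-703859 expires on the earlier of 21 January 2007 and 4 November 2004.

2004-11-04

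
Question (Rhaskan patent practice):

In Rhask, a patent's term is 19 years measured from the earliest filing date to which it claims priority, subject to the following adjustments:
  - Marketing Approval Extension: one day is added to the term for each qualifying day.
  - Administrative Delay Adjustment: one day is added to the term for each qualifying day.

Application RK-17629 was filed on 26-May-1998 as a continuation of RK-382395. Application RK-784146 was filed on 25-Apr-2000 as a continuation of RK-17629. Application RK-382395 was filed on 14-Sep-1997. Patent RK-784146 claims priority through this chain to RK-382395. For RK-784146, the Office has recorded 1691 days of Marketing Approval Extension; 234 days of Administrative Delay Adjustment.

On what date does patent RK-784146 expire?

December 22, 2021

Earliest priority filing: 14 September 1997.
Base term: 14 September 1997 + 19 years → 14 September 2016.
Marketing Approval Extension: +1691 days → 2 May 2021.
Administrative Delay Adjustment: +234 days → 22 December 2021.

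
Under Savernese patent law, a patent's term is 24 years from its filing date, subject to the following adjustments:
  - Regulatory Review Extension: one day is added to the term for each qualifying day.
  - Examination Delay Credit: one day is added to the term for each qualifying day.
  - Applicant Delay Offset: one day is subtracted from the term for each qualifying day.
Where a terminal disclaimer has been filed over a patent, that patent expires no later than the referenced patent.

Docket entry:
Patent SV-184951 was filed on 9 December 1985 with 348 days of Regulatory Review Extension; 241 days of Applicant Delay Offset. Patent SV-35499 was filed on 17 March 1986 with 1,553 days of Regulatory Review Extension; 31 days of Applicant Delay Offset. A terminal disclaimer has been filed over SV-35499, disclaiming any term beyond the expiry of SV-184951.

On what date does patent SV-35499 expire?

2010-03-26

Natural term of SV-35499:
  Base: filing + 24 years → 17 March 2010.
  Regulatory Review Extension: +1553 days → 17 June 2014.
  Applicant Delay Offset: −31 days → 17 May 2014.
Expiry of referenced patent SV-184951:
  Base: filing + 24 years → 9 December 2009.
  Regulatory Review Extension: +348 days → 22 November 2010.
  Applicant Delay Offset: −241 days → 26 March 2010.
Terminal disclaimer: SV-35499 expires on the earlier of 17 May 2014 and 26 March 2010.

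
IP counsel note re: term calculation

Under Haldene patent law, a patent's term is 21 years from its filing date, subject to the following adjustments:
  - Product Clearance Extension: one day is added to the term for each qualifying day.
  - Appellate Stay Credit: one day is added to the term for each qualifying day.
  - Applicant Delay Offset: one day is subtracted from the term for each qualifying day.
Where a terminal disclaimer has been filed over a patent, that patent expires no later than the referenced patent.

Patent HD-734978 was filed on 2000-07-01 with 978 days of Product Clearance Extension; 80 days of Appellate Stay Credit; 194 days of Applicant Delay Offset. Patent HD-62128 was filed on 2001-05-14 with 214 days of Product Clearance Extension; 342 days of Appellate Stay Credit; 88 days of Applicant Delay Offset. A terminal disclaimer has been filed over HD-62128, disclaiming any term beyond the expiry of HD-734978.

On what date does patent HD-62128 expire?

Natural term of HD-62128:
  Base: filing + 21 years → 14 May 2022.
  Product Clearance Extension: +214 days → 14 December 2022.
  Appellate Stay Credit: +342 days → 21 November 2023.
  Applicant Delay Offset: −88 days → 25 August 2023.
Expiry of referenced patent HD-734978:
  Base: filing + 21 years → 1 July 2021.
  Product Clearance Extension: +978 days → 5 March 2024.
  Appellate Stay Credit: +80 days → 24 May 2024.
  Applicant Delay Offset: −194 days → 12 November 2023.
Terminal disclaimer: HD-62128 expires on the earlier of 25 August 2023 and 12 November 2023.

August 25, 2023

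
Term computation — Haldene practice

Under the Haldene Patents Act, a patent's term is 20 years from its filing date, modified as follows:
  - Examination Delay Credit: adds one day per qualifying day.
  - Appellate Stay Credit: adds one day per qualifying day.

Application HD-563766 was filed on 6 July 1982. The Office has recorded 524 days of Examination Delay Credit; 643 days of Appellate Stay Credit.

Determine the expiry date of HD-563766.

2005-09-15

Base term: filing date + 20 years → 6 July 2002.
Examination Delay Credit: +524 days → 12 December 2003.
Appellate Stay Credit: +643 days → 15 September 2005.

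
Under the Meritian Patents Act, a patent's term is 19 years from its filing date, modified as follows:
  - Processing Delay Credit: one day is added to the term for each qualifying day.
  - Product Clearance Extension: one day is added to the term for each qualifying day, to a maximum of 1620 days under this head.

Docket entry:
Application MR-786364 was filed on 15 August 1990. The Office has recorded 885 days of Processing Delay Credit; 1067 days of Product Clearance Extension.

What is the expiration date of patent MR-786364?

December 19, 2014

Base term: filing date + 19 years → 15 August 2009.
Processing Delay Credit: +885 days → 17 January 2012.
Product Clearance Extension: 1067 days (within the 1620-day cap) → +1067 days → 19 December 2014.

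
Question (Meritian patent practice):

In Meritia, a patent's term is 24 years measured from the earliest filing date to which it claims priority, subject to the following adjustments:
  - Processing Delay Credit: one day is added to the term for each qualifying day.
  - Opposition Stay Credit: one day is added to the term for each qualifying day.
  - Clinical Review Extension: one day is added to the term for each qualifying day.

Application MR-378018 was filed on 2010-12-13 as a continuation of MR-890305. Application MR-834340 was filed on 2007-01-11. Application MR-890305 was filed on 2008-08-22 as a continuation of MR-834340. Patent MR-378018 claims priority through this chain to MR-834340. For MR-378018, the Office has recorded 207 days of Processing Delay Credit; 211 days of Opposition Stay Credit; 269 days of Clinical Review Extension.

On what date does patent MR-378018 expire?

Earliest priority filing: 11 January 2007.
Base term: 11 January 2007 + 24 years → 11 January 2031.
Processing Delay Credit: +207 days → 6 August 2031.
Opposition Stay Credit: +211 days → 4 March 2032.
Clinical Review Extension: +269 days → 28 November 2032.

2032-11-28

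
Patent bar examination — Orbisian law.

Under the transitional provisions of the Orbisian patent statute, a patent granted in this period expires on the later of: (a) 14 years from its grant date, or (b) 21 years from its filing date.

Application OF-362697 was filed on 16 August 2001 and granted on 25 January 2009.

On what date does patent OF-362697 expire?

(a) grant + 14 years → 25 January 2023.
(b) filing + 21 years → 16 August 2022.
Later of the two: 25 January 2023.

January 25, 2023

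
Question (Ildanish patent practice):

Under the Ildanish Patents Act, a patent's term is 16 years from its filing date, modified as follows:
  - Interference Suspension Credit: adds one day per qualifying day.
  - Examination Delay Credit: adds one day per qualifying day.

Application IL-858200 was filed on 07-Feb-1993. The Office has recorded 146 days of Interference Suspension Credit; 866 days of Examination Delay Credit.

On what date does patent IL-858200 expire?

Base term: filing date + 16 years → 7 February 2009.
Interference Suspension Credit: +146 days → 3 July 2009.
Examination Delay Credit: +866 days → 16 November 2011.

2011-11-16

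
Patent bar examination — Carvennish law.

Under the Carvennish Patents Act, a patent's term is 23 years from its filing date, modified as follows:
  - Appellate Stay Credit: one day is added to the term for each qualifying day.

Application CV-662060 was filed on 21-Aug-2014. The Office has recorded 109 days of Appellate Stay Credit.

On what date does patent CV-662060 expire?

Base term: filing date + 23 years → 21 August 2037.
Appellate Stay Credit: +109 days → 8 December 2037.

2037-12-08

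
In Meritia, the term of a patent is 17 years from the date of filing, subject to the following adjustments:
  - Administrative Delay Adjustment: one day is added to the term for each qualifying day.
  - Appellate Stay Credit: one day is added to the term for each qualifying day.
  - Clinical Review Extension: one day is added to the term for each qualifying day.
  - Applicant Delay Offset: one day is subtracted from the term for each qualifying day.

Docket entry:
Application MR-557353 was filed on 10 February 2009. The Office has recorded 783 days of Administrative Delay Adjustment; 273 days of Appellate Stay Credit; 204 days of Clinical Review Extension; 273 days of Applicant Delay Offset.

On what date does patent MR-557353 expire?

Base term: filing date + 17 years → 10 February 2026.
Administrative Delay Adjustment: +783 days → 3 April 2028.
Appellate Stay Credit: +273 days → 1 January 2029.
Clinical Review Extension: +204 days → 24 July 2029.
Applicant Delay Offset: −273 days → 24 October 2028.

October 24, 2028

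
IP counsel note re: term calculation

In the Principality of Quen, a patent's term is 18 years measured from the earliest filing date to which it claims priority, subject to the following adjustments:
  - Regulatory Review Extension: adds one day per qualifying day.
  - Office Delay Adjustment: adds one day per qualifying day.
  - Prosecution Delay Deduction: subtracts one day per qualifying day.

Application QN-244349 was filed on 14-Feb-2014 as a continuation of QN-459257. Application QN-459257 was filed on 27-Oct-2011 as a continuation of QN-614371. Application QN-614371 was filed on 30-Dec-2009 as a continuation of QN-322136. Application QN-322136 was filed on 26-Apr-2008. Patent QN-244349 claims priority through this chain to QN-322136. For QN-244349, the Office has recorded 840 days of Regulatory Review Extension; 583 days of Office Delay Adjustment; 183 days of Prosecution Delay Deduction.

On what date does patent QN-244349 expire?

2029-09-17

Earliest priority filing: 26 April 2008.
Base term: 26 April 2008 + 18 years → 26 April 2026.
Regulatory Review Extension: +840 days → 13 August 2028.
Office Delay Adjustment: +583 days → 19 March 2030.
Prosecution Delay Deduction: −183 days → 17 September 2029.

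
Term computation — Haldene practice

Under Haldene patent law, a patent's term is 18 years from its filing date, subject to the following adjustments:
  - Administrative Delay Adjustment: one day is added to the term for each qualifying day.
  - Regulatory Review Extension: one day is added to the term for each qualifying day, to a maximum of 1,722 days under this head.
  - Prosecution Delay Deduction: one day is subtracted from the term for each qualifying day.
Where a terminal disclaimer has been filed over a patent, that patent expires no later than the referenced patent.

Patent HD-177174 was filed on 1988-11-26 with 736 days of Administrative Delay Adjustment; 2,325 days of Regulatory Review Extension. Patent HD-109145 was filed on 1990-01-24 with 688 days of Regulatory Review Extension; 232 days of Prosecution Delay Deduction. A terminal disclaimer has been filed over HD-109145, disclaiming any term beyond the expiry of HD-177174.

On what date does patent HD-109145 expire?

Natural term of HD-109145:
  Base: filing + 18 years → 24 January 2008.
  Regulatory Review Extension: 688 days (within the 1722-day cap) → +688 days → 12 December 2009.
  Prosecution Delay Deduction: −232 days → 24 April 2009.
Expiry of referenced patent HD-177174:
  Base: filing + 18 years → 26 November 2006.
  Administrative Delay Adjustment: +736 days → 1 December 2008.
  Regulatory Review Extension: 2325 days claimed exceeds the 1722-day cap, so +1722 days → 19 August 2013.
Terminal disclaimer: HD-109145 expires on the earlier of 24 April 2009 and 19 August 2013.

April 24, 2009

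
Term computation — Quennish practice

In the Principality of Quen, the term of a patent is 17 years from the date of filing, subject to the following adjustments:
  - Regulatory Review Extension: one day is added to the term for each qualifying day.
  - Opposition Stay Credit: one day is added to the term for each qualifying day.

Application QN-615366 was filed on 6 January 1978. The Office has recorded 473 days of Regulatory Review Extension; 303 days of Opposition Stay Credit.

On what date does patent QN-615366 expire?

February 20, 1997

Base term: filing date + 17 years → 6 January 1995.
Regulatory Review Extension: +473 days → 23 April 1996.
Opposition Stay Credit: +303 days → 20 February 1997.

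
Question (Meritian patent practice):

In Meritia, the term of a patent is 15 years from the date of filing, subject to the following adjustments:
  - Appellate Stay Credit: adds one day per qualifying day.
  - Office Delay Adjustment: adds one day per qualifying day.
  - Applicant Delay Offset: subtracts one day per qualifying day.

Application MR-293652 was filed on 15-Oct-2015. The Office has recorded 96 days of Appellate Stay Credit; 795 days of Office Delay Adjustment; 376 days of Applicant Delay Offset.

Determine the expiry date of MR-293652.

Base term: filing date + 15 years → 15 October 2030.
Appellate Stay Credit: +96 days → 19 January 2031.
Office Delay Adjustment: +795 days → 24 March 2033.
Applicant Delay Offset: −376 days → 13 March 2032.

March 13, 2032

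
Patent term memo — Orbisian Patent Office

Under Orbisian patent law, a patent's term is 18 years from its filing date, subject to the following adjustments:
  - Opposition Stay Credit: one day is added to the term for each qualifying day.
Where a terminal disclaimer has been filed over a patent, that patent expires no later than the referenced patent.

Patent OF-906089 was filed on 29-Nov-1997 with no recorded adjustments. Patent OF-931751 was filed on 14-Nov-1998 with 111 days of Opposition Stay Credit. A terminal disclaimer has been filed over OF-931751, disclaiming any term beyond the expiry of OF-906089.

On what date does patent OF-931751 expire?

Natural term of OF-931751:
  Base: filing + 18 years → 14 November 2016.
  Opposition Stay Credit: +111 days → 5 March 2017.
Expiry of referenced patent OF-906089:
  Base: filing + 18 years → 29 November 2015.
Terminal disclaimer: OF-931751 expires on the earlier of 5 March 2017 and 29 November 2015.

2015-11-29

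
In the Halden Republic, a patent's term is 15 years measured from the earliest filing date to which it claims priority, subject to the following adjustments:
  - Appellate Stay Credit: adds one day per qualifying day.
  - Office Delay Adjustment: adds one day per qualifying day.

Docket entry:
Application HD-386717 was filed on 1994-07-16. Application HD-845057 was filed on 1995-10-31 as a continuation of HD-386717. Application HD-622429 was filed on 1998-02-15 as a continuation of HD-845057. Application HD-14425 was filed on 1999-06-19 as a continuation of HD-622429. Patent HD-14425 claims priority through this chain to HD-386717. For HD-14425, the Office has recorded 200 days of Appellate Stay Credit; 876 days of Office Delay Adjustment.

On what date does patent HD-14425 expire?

June 26, 2012

Earliest priority filing: 16 July 1994.
Base term: 16 July 1994 + 15 years → 16 July 2009.
Appellate Stay Credit: +200 days → 1 February 2010.
Office Delay Adjustment: +876 days → 26 June 2012.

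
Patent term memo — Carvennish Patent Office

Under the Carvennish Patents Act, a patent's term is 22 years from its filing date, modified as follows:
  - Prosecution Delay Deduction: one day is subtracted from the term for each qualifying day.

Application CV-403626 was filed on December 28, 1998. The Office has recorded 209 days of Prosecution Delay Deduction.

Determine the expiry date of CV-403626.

June 2, 2020

Base term: filing date + 22 years → 28 December 2020.
Prosecution Delay Deduction: −209 days → 2 June 2020.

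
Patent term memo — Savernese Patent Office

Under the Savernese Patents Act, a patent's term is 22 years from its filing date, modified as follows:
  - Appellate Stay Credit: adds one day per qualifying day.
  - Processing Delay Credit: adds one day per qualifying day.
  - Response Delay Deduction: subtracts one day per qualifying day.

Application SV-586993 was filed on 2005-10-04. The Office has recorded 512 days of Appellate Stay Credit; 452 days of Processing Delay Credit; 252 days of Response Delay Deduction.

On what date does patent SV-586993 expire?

Base term: filing date + 22 years → 4 October 2027.
Appellate Stay Credit: +512 days → 27 February 2029.
Processing Delay Credit: +452 days → 25 May 2030.
Response Delay Deduction: −252 days → 15 September 2029.

September 15, 2029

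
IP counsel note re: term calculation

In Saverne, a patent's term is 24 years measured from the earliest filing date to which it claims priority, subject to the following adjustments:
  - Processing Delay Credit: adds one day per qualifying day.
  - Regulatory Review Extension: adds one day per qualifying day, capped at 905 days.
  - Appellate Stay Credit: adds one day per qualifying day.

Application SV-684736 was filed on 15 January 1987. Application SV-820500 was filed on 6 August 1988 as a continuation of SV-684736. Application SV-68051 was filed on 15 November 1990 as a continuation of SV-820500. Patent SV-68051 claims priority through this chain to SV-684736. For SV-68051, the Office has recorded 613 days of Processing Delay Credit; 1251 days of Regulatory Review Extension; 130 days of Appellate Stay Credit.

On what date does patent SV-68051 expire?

2015-07-21

Earliest priority filing: 15 January 1987.
Base term: 15 January 1987 + 24 years → 15 January 2011.
Processing Delay Credit: +613 days → 19 September 2012.
Regulatory Review Extension: 1251 days claimed exceeds the 905-day cap, so +905 days → 13 March 2015.
Appellate Stay Credit: +130 days → 21 July 2015.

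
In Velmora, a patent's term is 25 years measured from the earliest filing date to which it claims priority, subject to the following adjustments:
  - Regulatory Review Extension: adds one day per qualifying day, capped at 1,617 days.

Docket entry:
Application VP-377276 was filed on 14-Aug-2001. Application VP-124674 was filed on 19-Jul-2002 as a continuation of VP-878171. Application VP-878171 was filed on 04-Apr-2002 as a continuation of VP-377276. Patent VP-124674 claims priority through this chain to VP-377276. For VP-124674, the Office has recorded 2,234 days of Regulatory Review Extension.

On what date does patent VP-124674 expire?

Earliest priority filing: 14 August 2001.
Base term: 14 August 2001 + 25 years → 14 August 2026.
Regulatory Review Extension: 2234 days claimed exceeds the 1617-day cap, so +1617 days → 17 January 2031.

January 17, 2031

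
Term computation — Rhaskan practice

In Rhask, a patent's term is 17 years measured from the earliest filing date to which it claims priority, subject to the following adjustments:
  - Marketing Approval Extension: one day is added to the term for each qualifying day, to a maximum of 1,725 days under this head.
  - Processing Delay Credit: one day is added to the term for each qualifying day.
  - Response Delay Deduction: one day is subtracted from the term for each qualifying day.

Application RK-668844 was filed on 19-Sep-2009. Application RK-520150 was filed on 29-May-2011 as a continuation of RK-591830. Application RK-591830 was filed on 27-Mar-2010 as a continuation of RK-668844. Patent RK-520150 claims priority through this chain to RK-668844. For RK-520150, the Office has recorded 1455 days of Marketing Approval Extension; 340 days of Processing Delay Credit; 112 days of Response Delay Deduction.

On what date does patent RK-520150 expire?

Earliest priority filing: 19 September 2009.
Base term: 19 September 2009 + 17 years → 19 September 2026.
Marketing Approval Extension: 1455 days (within the 1725-day cap) → +1455 days → 13 September 2030.
Processing Delay Credit: +340 days → 19 August 2031.
Response Delay Deduction: −112 days → 29 April 2031.

2031-04-29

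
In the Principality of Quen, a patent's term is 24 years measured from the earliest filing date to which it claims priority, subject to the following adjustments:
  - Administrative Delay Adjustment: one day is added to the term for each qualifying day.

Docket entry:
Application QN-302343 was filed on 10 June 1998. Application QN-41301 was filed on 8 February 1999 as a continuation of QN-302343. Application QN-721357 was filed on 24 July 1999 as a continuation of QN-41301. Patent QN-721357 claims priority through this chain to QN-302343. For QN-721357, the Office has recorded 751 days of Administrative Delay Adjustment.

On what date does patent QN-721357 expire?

Earliest priority filing: 10 June 1998.
Base term: 10 June 1998 + 24 years → 10 June 2022.
Administrative Delay Adjustment: +751 days → 30 June 2024.

June 30, 2024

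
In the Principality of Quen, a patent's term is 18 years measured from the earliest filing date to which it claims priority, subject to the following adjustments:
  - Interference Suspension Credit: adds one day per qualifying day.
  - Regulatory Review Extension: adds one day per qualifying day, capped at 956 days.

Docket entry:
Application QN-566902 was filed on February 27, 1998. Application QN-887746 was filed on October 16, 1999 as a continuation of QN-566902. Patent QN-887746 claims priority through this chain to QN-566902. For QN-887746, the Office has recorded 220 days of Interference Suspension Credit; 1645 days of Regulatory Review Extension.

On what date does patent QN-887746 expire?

May 18, 2019

Earliest priority filing: 27 February 1998.
Base term: 27 February 1998 + 18 years → 27 February 2016.
Interference Suspension Credit: +220 days → 4 October 2016.
Regulatory Review Extension: 1645 days claimed exceeds the 956-day cap, so +956 days → 18 May 2019.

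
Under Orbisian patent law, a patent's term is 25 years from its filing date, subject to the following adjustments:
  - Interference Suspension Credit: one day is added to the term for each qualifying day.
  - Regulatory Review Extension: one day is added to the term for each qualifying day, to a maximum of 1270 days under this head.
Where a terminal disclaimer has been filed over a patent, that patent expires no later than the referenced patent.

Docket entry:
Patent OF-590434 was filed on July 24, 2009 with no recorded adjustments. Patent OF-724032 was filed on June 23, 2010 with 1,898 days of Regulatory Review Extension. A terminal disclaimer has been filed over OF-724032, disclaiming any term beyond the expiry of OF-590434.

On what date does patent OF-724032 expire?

2034-07-24

Natural term of OF-724032:
  Base: filing + 25 years → 23 June 2035.
  Regulatory Review Extension: 1898 days claimed exceeds the 1270-day cap, so +1270 days → 14 December 2038.
Expiry of referenced patent OF-590434:
  Base: filing + 25 years → 24 July 2034.
Terminal disclaimer: OF-724032 expires on the earlier of 14 December 2038 and 24 July 2034.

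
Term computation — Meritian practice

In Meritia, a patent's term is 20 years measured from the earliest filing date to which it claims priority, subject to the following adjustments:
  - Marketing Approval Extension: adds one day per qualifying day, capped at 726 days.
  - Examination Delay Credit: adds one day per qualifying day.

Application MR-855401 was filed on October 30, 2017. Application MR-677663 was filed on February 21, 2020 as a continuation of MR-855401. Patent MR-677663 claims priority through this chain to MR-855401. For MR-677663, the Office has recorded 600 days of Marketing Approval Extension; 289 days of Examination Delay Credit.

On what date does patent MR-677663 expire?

2040-04-06

Earliest priority filing: 30 October 2017.
Base term: 30 October 2017 + 20 years → 30 October 2037.
Marketing Approval Extension: 600 days (within the 726-day cap) → +600 days → 22 June 2039.
Examination Delay Credit: +289 days → 6 April 2040.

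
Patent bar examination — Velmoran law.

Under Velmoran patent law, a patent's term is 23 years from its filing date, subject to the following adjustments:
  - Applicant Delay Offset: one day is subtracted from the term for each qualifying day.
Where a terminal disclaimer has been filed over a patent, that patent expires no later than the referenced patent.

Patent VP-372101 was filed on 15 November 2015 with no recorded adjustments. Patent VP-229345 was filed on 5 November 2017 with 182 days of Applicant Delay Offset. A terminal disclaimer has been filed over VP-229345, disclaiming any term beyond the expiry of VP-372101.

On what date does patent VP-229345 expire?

Natural term of VP-229345:
  Base: filing + 23 years → 5 November 2040.
  Applicant Delay Offset: −182 days → 7 May 2040.
Expiry of referenced patent VP-372101:
  Base: filing + 23 years → 15 November 2038.
Terminal disclaimer: VP-229345 expires on the earlier of 7 May 2040 and 15 November 2038.

2038-11-15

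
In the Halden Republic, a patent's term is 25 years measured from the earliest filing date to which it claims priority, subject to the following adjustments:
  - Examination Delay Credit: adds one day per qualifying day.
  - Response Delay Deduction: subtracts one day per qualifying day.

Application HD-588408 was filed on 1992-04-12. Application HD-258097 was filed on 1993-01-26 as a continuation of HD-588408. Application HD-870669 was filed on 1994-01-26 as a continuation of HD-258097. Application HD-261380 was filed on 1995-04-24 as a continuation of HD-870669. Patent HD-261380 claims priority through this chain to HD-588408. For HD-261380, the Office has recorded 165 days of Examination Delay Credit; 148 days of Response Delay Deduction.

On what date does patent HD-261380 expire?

April 29, 2017

Earliest priority filing: 12 April 1992.
Base term: 12 April 1992 + 25 years → 12 April 2017.
Examination Delay Credit: +165 days → 24 September 2017.
Response Delay Deduction: −148 days → 29 April 2017.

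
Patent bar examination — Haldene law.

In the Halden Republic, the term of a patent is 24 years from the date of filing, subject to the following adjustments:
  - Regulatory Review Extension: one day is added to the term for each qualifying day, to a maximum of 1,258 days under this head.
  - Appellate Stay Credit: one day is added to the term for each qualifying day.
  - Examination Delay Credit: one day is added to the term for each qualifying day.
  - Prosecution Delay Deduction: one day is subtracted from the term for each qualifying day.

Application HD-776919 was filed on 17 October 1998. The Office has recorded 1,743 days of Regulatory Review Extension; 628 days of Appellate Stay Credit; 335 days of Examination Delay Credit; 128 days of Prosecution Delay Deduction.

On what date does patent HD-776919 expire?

Base term: filing date + 24 years → 17 October 2022.
Regulatory Review Extension: 1743 days claimed exceeds the 1258-day cap, so +1258 days → 28 March 2026.
Appellate Stay Credit: +628 days → 16 December 2027.
Examination Delay Credit: +335 days → 15 November 2028.
Prosecution Delay Deduction: −128 days → 10 July 2028.

2028-07-10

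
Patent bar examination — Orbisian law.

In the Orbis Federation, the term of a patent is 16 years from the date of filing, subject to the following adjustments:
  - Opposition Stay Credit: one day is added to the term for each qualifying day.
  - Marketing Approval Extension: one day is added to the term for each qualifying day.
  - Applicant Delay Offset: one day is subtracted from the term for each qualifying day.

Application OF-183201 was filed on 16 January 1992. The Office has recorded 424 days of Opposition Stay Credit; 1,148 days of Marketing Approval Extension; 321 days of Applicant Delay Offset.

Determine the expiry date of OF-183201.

2011-06-20

Base term: filing date + 16 years → 16 January 2008.
Opposition Stay Credit: +424 days → 15 March 2009.
Marketing Approval Extension: +1148 days → 6 May 2012.
Applicant Delay Offset: −321 days → 20 June 2011.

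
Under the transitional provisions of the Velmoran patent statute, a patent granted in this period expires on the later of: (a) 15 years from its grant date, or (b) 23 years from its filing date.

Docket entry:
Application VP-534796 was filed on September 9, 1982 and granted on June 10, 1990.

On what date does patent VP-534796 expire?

2005-09-09

(a) grant + 15 years → 10 June 2005.
(b) filing + 23 years → 9 September 2005.
Later of the two: 9 September 2005.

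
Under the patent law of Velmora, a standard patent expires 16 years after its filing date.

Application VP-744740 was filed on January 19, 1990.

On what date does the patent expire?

Filing date + 16 years → 19 January 2006.

January 19, 2006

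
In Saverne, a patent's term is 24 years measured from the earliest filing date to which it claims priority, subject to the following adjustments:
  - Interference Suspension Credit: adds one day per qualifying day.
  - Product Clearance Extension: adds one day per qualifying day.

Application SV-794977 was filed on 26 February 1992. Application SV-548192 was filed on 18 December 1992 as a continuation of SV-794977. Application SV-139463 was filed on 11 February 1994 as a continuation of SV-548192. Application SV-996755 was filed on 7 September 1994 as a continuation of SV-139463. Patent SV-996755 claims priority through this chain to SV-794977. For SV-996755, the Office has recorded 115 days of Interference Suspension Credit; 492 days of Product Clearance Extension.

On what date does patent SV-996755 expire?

2017-10-25

Earliest priority filing: 26 February 1992.
Base term: 26 February 1992 + 24 years → 26 February 2016.
Interference Suspension Credit: +115 days → 20 June 2016.
Product Clearance Extension: +492 days → 25 October 2017.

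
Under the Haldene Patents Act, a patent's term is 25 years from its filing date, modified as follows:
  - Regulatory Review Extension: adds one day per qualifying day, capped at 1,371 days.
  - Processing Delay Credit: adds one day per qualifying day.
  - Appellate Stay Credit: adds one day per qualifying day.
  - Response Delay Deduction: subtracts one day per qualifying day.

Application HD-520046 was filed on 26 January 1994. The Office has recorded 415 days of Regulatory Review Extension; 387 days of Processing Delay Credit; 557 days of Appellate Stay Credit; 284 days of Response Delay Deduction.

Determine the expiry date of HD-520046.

Base term: filing date + 25 years → 26 January 2019.
Regulatory Review Extension: 415 days (within the 1371-day cap) → +415 days → 16 March 2020.
Processing Delay Credit: +387 days → 7 April 2021.
Appellate Stay Credit: +557 days → 16 October 2022.
Response Delay Deduction: −284 days → 5 January 2022.

January 5, 2022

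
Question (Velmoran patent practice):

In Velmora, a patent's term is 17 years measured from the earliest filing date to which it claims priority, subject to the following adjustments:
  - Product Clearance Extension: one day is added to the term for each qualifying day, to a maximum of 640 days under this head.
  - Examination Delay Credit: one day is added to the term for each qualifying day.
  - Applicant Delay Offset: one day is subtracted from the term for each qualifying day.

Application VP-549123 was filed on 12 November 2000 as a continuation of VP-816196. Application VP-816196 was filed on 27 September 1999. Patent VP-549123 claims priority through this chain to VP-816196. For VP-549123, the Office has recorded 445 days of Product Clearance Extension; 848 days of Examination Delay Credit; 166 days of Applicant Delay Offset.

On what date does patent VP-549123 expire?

2019-10-29

Earliest priority filing: 27 September 1999.
Base term: 27 September 1999 + 17 years → 27 September 2016.
Product Clearance Extension: 445 days (within the 640-day cap) → +445 days → 16 December 2017.
Examination Delay Credit: +848 days → 12 April 2020.
Applicant Delay Offset: −166 days → 29 October 2019.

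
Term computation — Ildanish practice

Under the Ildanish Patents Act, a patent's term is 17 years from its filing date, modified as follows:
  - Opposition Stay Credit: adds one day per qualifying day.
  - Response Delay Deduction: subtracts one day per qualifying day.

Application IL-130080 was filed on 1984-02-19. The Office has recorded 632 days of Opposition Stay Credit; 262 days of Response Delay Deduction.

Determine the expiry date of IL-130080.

Base term: filing date + 17 years → 19 February 2001.
Opposition Stay Credit: +632 days → 13 November 2002.
Response Delay Deduction: −262 days → 24 February 2002.

2002-02-24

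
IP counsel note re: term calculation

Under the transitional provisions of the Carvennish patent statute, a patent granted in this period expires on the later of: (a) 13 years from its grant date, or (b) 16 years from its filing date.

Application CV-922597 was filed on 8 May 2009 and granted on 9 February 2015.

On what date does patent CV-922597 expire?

February 9, 2028

(a) grant + 13 years → 9 February 2028.
(b) filing + 16 years → 8 May 2025.
Later of the two: 9 February 2028.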